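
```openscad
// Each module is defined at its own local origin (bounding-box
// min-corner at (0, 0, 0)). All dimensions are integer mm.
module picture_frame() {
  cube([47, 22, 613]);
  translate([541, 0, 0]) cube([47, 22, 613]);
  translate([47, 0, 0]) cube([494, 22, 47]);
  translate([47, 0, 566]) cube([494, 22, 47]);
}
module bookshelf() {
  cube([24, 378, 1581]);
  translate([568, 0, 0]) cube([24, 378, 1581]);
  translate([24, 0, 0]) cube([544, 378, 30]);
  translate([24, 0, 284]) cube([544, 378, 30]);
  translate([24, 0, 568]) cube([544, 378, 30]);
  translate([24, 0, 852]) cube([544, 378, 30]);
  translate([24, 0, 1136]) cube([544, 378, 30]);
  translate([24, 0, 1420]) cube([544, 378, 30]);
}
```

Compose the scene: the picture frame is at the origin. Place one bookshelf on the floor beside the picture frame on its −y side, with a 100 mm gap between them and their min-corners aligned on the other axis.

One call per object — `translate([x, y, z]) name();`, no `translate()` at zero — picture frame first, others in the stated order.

picture_frame();
translate([0, -478, 0]) bookshelf();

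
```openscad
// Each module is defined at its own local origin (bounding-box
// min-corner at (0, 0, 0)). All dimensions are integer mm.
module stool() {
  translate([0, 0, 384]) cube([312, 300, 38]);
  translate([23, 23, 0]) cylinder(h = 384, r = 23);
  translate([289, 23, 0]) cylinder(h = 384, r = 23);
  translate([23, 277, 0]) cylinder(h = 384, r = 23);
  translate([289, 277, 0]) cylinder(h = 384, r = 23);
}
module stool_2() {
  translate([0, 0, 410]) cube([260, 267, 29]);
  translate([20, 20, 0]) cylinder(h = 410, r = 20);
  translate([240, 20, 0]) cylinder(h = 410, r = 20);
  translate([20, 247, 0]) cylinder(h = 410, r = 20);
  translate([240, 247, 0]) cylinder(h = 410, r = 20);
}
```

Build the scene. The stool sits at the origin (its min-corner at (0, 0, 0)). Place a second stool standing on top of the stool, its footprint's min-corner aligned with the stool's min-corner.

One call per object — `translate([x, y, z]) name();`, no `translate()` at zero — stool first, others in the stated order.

stool();
translate([0, 0, 422]) stool_2();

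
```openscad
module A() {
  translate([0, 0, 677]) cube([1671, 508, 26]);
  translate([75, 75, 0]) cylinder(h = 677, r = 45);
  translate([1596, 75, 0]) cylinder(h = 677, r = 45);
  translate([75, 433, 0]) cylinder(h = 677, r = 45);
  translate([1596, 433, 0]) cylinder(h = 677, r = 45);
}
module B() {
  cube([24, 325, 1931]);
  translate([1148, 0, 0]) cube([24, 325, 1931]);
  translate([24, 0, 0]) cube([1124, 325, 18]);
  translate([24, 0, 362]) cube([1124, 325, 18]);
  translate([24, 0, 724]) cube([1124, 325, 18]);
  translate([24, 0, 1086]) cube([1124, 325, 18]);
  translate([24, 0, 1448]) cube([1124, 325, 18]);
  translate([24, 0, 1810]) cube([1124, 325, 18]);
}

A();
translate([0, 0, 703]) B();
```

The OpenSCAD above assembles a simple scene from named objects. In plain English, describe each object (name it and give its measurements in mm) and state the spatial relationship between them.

A is a rectangular dining table. The top is 1671×508×26 mm with its upper surface at z = 703 mm. It stands on four round legs of 90 mm diameter, each leg's bounding box inset 30 mm from the nearest pair of top edges, running from the floor to the underside of the top.

B is an open bookshelf. Two side panels, each 24 mm thick, 325 mm deep and 1931 mm tall, stand 1172 mm apart (outside-to-outside). Between them sit 6 shelves, each 18 mm thick and 325 mm deep, spanning the full gap between the sides. The bottom shelf rests on the floor (its underside at z = 0) and the clear gap between one shelf's top and the next shelf's underside is 344 mm.

The bookshelf is on top of the table.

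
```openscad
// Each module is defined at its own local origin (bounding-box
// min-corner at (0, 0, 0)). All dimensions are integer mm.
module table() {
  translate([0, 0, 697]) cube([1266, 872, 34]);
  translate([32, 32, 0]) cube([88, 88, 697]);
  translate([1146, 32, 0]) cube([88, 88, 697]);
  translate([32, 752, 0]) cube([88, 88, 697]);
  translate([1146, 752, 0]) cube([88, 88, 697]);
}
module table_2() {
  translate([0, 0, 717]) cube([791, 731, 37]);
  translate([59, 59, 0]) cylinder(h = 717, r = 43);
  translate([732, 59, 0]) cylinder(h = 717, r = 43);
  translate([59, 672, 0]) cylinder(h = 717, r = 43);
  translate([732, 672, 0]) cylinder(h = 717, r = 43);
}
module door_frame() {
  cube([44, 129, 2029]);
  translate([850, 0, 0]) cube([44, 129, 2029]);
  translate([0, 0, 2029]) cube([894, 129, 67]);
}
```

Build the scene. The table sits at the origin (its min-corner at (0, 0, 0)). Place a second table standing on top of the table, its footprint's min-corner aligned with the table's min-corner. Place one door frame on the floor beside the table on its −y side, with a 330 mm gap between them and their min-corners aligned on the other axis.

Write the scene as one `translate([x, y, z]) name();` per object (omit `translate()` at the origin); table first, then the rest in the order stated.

table();
translate([0, 0, 731]) table_2();
translate([0, -459, 0]) door_frame();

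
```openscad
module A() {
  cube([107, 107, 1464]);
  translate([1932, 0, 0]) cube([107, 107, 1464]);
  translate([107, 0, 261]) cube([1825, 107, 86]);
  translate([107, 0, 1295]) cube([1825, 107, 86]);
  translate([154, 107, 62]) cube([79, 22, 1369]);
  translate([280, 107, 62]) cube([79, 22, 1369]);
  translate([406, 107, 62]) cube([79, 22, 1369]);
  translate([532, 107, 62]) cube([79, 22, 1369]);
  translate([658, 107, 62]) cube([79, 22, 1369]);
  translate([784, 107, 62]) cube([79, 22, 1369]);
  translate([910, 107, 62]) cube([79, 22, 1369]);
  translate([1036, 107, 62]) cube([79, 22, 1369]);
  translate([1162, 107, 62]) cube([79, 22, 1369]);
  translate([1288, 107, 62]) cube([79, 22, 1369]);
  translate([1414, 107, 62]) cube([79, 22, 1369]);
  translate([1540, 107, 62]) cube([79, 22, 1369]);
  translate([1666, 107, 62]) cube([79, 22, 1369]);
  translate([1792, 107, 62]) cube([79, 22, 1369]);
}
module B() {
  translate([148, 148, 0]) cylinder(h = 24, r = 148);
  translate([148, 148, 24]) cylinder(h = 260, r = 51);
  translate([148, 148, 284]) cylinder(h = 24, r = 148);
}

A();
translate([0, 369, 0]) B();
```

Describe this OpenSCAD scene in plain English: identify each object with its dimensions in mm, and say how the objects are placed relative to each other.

A is a fence section. Two 107×107 mm posts, 1464 mm tall, stand on the floor with a clear span of 1825 mm between their inner faces. Two horizontal rails of 107×86 mm section span the gap between the posts with their undersides at z = 261 mm and z = 1295 mm, flush with the posts' −y face. 14 pickets, each 79 mm wide, 22 mm thick and 1369 mm tall, are fixed to the +y face of the rails with their bottoms at z = 62 mm, evenly spaced across the span with equal gaps (rounded down to the nearest mm) at the −x end and between each pair — any rounding remainder accumulates at the +x end.

B is a spool: two coaxial disc flanges of radius 148 mm and thickness 24 mm, joined by a core cylinder of radius 51 mm and height 260 mm. The lower flange rests on z = 0 and the three cylinders share a vertical axis.

The spool is on the floor beside the fence section on its +y side.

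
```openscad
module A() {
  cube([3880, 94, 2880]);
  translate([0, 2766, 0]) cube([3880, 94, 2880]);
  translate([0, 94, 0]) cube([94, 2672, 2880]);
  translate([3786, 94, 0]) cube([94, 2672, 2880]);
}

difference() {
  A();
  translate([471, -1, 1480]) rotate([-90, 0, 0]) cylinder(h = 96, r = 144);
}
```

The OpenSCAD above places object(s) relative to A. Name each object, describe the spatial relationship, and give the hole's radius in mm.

A is a house frame. The house frame has a circular hole through its front wall. The hole's radius is 144 mm.

The subtracted cylinder has r = 144 mm.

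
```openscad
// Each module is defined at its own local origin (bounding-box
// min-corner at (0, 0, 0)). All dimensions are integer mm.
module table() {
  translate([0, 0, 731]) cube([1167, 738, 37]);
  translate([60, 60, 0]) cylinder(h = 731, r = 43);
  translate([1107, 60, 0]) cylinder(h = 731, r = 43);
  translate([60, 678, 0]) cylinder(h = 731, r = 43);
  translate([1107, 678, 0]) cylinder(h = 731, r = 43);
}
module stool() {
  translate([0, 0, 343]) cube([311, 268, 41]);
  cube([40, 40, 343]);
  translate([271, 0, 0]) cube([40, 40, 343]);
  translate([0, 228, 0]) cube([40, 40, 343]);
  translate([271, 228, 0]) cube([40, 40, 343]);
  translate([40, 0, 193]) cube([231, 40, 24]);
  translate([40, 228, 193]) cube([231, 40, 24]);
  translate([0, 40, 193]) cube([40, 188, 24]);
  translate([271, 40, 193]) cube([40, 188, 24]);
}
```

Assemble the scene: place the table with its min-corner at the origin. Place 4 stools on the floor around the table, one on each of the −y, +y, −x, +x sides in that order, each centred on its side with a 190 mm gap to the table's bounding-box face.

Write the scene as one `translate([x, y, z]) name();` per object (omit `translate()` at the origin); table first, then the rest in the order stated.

table();
translate([428, -458, 0]) stool();
translate([428, 928, 0]) stool();
translate([-501, 235, 0]) stool();
translate([1357, 235, 0]) stool();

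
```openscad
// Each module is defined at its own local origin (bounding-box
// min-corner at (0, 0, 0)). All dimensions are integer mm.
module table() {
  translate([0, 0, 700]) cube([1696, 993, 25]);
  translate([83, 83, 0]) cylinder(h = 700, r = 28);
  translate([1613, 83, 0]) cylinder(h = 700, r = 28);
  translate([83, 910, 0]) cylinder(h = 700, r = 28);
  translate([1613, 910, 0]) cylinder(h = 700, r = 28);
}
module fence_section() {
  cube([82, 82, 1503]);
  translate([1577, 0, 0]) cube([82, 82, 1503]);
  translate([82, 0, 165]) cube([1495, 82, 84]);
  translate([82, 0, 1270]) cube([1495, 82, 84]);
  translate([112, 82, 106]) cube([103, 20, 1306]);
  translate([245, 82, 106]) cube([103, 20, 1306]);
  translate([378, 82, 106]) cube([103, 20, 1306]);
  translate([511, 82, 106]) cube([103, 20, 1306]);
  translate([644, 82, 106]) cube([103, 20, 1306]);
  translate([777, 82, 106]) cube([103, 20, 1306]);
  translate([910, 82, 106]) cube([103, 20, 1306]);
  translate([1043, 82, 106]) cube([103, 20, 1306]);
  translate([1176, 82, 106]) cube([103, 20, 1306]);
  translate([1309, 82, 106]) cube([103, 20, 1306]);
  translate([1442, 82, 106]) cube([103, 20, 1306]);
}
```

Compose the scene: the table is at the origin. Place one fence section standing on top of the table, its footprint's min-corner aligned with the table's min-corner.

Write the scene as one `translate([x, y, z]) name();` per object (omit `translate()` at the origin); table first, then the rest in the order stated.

table();
translate([0, 0, 725]) fence_section();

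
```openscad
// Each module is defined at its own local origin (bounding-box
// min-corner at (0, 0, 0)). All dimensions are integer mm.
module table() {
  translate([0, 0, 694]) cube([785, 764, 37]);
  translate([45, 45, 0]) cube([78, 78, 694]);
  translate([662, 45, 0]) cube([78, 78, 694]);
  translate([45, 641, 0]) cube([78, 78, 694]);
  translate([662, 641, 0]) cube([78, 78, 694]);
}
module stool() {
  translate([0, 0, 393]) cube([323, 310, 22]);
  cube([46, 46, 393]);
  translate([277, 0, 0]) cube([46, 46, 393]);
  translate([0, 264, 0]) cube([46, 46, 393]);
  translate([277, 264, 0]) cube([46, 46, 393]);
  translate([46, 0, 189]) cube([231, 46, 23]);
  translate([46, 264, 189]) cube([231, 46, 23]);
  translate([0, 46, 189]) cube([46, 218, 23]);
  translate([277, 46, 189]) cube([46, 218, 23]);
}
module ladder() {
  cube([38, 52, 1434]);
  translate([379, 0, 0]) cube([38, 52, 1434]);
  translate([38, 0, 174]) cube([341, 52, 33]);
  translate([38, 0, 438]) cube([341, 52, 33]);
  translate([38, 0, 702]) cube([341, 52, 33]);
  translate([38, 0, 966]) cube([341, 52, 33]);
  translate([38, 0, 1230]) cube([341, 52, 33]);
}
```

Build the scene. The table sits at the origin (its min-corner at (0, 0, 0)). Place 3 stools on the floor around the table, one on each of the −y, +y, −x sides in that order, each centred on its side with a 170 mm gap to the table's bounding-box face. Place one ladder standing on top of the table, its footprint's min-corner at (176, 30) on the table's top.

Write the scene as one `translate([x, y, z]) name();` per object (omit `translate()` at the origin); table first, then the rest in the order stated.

table();
translate([231, -480, 0]) stool();
translate([231, 934, 0]) stool();
translate([-493, 227, 0]) stool();
translate([176, 30, 731]) ladder();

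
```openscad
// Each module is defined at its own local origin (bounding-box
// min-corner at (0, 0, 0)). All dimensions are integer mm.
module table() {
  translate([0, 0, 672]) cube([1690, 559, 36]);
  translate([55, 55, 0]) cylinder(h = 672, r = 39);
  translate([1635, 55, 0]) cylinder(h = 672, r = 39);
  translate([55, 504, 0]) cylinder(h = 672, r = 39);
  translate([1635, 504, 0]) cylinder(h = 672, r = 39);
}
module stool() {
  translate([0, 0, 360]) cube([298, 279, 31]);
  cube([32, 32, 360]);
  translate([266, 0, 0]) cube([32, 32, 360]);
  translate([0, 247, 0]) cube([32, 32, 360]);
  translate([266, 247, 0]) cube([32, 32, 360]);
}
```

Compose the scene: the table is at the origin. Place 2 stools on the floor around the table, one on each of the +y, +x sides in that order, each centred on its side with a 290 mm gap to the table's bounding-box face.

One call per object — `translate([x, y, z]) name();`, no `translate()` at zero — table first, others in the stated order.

table();
translate([696, 849, 0]) stool();
translate([1980, 140, 0]) stool();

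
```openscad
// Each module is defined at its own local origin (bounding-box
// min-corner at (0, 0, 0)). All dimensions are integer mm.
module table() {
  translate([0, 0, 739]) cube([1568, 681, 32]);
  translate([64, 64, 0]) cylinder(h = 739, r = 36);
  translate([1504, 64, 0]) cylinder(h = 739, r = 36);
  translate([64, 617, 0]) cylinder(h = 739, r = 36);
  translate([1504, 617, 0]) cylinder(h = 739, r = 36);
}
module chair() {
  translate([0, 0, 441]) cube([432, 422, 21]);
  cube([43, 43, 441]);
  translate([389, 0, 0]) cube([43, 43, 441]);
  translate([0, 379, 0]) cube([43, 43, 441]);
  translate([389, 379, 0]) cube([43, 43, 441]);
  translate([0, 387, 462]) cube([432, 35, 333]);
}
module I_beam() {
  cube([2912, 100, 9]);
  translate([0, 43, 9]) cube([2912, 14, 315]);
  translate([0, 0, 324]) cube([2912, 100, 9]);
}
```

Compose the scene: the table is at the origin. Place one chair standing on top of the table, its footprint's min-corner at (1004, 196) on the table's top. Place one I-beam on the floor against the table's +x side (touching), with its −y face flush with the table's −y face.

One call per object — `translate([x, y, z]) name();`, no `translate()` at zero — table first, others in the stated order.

table();
translate([1004, 196, 771]) chair();
translate([1568, 0, 0]) I_beam();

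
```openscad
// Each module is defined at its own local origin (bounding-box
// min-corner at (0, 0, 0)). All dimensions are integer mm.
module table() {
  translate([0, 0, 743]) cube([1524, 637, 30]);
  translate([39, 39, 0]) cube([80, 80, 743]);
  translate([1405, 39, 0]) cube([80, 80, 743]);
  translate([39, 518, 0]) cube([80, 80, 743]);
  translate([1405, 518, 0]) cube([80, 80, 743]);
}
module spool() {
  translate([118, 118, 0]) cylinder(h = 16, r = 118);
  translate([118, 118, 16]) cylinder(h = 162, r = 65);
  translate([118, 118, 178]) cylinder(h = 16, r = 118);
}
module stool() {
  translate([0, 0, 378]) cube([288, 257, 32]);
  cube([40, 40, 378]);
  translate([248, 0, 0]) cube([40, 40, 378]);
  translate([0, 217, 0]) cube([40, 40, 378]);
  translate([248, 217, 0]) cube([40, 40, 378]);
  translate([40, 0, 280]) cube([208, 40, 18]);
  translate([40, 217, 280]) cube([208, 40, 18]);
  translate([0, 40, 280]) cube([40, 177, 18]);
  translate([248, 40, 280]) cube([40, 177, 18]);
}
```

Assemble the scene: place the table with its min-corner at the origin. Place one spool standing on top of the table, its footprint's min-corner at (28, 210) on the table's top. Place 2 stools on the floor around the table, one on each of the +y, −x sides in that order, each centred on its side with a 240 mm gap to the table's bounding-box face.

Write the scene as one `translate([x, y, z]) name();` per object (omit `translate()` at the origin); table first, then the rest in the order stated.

table();
translate([28, 210, 773]) spool();
translate([618, 877, 0]) stool();
translate([-528, 190, 0]) stool();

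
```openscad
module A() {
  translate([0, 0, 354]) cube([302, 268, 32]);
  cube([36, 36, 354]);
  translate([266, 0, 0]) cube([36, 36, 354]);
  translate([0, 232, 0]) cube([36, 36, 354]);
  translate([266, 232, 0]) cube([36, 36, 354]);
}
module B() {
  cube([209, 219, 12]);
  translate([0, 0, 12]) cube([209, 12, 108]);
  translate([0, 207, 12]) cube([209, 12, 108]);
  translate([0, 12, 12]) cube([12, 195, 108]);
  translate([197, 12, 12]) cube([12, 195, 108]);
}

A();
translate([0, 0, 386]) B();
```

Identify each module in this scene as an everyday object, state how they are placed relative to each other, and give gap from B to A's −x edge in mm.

The open box's min-x is at 0; the stool's min-x is 0; gap = 0 mm.

A is a stool. B is an open box. The open box is on top of the stool. The gap from the open box to the stool's −x edge is 0 mm.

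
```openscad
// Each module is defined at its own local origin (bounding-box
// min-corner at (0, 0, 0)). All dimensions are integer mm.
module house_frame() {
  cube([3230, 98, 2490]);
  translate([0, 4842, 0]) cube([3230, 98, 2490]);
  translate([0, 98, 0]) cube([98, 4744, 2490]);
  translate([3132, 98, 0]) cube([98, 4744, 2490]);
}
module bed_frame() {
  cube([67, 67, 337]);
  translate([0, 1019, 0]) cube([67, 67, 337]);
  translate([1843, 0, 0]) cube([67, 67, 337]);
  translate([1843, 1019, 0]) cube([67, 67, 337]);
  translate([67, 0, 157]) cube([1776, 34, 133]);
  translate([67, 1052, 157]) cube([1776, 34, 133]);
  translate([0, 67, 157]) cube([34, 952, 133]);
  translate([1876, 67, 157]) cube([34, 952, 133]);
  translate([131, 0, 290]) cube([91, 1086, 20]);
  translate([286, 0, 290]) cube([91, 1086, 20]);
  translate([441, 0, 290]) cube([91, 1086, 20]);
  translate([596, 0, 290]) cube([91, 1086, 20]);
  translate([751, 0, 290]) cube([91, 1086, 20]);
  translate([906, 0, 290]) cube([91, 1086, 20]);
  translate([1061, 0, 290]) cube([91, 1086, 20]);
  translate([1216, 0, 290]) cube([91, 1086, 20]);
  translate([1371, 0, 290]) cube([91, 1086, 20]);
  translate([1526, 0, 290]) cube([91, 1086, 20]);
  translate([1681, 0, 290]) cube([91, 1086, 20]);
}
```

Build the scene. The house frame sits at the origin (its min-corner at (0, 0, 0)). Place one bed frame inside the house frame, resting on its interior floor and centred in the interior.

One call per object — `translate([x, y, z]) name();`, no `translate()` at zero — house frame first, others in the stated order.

house_frame();
translate([660, 1927, 0]) bed_frame();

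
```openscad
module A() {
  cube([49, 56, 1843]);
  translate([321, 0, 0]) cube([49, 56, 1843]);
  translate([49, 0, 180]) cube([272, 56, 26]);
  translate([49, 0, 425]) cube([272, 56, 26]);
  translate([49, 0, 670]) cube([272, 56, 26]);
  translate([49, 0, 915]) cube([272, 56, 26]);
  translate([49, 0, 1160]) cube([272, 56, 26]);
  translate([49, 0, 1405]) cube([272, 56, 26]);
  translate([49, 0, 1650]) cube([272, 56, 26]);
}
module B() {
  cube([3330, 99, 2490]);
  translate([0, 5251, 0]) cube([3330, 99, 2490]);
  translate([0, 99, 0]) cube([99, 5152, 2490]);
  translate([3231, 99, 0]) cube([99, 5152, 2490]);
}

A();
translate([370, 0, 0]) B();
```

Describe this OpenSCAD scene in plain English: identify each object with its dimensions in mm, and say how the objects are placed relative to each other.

A is a straight ladder. Two 49×56 mm vertical rails, 1843 mm tall, stand 370 mm apart (outside-to-outside) with their front faces coplanar on the −y side. 7 rungs, each 56 mm deep and 26 mm tall, span between the inner faces of the rails, front faces flush with the rails. The lowest rung's underside is at z = 180 mm and rungs are spaced 245 mm apart (underside to underside).

B is the wall frame of a small rectangular building: four walls, each 2490 mm tall and 99 mm thick, enclosing a footprint 3330 mm (x) by 5350 mm (y) outside-to-outside, with no floor or roof. The front and back walls (the −y and +y sides) span the full width; the two side walls fit between them.

The house frame is against the ladder's +x side, with their −y faces flush.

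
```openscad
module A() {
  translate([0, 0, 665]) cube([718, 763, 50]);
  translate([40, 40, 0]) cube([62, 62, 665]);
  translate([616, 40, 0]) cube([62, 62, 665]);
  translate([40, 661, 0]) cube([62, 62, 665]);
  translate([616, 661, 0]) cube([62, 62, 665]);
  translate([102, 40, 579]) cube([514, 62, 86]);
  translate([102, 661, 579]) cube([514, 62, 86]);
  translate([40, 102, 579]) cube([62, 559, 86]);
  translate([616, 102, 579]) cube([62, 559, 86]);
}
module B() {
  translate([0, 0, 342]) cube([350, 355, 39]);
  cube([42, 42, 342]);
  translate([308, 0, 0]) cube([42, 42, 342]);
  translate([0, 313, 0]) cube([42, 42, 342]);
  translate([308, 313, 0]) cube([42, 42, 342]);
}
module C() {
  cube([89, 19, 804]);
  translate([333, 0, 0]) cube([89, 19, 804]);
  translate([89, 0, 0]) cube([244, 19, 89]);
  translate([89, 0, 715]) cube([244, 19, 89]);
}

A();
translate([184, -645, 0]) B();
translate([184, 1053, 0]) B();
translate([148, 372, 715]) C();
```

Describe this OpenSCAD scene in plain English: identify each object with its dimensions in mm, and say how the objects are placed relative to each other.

A is a table with a 718×763 mm rectangular top, 50 mm thick, top surface at z = 715 mm, supported by four 62×62 mm square legs, each inset 40 mm from the nearest pair of top edges, running from the floor. Four apron rails, 62 mm thick and 86 mm tall, run between adjacent legs with their top edges flush with the underside of the top and their outer faces flush with the legs' outer faces.

B is a four-legged stool. The seat is 350×355 mm, 39 mm thick, top at z = 381 mm. It stands on four square legs, each 42×42 mm in cross-section, from z = 0 to the seat underside, each flush with a corner of the seat.

C is a rectangular picture frame lying in the x–z plane (depth along y). The opening is 244 mm wide (x) by 626 mm tall (z), surrounded by a border 89 mm wide on all four sides. The frame is 19 mm deep and is made of two full-height vertical stiles with two horizontal rails fitted between them.

Two stools sit around the table at the −y, +y sides. The picture frame is on top of the table, centred.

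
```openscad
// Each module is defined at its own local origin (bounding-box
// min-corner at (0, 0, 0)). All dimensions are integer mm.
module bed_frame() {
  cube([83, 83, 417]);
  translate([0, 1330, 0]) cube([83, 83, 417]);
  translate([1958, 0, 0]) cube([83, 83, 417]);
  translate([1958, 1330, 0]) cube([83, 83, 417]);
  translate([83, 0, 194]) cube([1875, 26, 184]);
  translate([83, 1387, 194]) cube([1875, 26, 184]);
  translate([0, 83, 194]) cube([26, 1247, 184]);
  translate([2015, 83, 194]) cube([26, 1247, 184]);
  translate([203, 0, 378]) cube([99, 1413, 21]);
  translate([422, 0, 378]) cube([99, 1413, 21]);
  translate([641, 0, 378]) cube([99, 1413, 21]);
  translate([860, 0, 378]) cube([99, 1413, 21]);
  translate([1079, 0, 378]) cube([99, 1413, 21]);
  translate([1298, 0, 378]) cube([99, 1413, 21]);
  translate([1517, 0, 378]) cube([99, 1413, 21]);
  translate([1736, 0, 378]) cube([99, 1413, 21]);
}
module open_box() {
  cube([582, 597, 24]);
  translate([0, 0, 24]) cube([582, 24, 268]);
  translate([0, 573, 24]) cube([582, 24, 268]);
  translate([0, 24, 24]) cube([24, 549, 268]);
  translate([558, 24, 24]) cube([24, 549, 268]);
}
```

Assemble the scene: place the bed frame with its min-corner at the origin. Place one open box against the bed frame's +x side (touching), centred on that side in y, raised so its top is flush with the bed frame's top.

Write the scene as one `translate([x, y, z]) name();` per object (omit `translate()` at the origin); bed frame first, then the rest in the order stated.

bed_frame();
translate([2041, 408, 125]) open_box();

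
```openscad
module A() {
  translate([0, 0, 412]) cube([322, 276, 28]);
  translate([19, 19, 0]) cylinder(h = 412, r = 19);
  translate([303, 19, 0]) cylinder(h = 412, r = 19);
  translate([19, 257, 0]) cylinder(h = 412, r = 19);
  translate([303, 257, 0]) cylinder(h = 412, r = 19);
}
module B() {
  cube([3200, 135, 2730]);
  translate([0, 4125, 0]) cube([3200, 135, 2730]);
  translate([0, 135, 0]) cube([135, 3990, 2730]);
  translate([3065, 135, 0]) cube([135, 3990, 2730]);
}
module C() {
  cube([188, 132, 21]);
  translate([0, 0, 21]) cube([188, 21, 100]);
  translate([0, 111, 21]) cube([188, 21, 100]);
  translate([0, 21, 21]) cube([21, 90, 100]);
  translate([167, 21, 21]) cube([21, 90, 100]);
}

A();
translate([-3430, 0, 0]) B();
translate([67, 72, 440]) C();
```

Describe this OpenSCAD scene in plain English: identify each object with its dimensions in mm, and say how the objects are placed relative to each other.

A is a four-legged stool. The seat is a 322×276×28 mm slab whose top surface is at z = 440 mm; four round legs, each 38 mm in diameter, run from the floor (z = 0) to the underside of the seat, each leg's axis is inset half a diameter from the nearest pair of seat edges (so the leg's bounding box is flush with the corner).

B is a box-shaped house frame (walls only): outside footprint 3200×4260 mm, wall height 2730 mm, wall thickness 135 mm. The two y-facing walls run the full x-width; the two x-facing walls fit between the inner faces of the y-facing walls.

C is an open-topped rectangular box: outside dimensions 188×132×121 mm, with a uniform wall and base thickness of 21 mm. The base is a full 188×132 slab on the floor; four walls sit on top of the base. The front and back walls (the −y and +y sides) span the full width; the two side walls fit between them.

The house frame is on the floor beside the stool on its −x side. The open box is on top of the stool, centred.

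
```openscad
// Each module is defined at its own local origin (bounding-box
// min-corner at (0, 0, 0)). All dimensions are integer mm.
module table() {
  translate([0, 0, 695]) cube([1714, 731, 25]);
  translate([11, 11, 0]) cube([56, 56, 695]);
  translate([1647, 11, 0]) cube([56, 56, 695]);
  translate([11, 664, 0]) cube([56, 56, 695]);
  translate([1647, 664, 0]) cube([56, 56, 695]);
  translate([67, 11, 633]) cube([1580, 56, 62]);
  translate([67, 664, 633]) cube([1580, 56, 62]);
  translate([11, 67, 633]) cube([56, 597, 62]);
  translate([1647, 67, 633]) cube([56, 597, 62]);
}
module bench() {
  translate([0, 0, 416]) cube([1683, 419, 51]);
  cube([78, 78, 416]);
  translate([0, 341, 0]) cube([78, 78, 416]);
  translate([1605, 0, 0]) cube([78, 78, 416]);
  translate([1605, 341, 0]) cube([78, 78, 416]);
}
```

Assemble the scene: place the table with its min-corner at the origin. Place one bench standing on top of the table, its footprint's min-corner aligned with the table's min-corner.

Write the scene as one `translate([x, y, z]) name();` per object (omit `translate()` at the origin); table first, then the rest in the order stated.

table();
translate([0, 0, 720]) bench();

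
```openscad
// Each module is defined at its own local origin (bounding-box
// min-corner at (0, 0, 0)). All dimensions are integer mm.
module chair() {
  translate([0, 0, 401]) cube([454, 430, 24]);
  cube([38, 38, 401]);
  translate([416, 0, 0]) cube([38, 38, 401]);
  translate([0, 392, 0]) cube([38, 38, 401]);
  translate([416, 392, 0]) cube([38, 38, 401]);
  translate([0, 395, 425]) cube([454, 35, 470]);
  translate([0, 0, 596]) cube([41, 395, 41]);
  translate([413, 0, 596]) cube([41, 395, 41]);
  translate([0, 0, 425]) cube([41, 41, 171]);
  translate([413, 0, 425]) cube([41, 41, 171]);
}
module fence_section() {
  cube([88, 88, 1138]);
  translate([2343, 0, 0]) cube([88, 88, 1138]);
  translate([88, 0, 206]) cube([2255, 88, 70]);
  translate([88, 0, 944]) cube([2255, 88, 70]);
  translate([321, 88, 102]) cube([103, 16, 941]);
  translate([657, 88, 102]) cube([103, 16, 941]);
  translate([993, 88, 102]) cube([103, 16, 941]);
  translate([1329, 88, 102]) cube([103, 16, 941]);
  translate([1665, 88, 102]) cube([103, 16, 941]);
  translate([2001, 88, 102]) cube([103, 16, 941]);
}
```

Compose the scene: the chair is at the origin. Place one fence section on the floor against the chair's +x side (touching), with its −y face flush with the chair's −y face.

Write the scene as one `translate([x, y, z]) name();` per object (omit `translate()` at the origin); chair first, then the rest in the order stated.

chair();
translate([454, 0, 0]) fence_section();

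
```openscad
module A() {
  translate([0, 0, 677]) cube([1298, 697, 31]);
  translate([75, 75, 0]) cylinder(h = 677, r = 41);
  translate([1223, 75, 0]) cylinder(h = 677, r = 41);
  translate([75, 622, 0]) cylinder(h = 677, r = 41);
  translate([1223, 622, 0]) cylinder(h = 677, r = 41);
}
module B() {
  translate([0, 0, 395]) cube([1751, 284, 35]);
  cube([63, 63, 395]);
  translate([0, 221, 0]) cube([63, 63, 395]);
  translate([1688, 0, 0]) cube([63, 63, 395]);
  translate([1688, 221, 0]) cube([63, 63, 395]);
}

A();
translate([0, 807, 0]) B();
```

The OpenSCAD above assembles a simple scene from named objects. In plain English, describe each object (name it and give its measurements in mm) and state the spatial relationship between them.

A is a table: top 1298 mm (x) × 697 mm (y), 31 mm thick, upper face at z = 708 mm, on four round legs of 82 mm diameter, each leg's bounding box inset 34 mm from the nearest pair of top edges, running from z = 0 to the bottom of the top.

B is a bench: a 1751×284 mm seat slab, 35 mm thick, top at z = 430 mm, on four 63×63 mm square legs flush with the seat corners and standing on z = 0.

The bench is on the floor beside the table on its +y side.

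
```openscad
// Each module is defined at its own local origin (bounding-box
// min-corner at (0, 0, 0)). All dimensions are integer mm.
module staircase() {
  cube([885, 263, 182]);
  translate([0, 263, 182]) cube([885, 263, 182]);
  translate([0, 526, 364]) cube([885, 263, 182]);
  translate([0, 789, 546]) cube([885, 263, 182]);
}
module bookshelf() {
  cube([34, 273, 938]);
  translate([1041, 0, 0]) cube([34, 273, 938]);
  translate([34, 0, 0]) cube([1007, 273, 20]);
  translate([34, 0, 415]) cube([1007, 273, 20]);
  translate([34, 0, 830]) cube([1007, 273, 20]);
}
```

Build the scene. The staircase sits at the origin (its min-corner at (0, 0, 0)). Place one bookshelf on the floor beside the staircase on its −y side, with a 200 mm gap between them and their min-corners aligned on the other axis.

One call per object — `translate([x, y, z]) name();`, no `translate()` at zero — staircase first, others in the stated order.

staircase();
translate([0, -473, 0]) bookshelf();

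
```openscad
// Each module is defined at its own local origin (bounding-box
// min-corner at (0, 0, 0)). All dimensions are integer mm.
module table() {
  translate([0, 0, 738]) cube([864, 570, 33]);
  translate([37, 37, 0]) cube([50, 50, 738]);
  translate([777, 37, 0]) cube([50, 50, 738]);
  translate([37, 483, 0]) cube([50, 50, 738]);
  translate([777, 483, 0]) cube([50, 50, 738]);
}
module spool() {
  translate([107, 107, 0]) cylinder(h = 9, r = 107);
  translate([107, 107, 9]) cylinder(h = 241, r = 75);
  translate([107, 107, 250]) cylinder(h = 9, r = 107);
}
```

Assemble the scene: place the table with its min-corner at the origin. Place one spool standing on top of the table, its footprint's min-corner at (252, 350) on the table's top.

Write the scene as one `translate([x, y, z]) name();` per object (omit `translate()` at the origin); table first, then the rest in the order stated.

table();
translate([252, 350, 771]) spool();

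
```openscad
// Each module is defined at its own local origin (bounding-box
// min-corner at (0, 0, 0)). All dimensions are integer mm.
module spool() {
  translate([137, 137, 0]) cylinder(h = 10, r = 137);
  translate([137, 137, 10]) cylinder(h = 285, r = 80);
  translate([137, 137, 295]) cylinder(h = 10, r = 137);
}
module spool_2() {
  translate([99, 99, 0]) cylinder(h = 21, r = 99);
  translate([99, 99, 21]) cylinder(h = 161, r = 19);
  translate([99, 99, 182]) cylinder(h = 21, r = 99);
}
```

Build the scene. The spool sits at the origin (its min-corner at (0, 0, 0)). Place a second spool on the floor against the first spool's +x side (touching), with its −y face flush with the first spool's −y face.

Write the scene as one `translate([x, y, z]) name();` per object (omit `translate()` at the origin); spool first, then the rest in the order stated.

spool();
translate([274, 0, 0]) spool_2();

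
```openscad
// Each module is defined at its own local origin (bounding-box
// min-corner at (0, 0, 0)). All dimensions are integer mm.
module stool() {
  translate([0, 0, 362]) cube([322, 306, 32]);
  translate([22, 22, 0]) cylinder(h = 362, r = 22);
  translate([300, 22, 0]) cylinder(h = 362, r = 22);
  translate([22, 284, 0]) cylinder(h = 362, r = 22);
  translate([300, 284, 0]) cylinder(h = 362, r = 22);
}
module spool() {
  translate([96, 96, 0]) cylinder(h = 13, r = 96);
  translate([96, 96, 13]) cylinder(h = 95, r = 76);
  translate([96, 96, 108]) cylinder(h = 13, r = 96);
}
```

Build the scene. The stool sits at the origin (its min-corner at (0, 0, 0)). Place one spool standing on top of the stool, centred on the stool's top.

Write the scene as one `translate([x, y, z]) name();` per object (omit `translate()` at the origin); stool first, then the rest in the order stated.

stool();
translate([65, 57, 394]) spool();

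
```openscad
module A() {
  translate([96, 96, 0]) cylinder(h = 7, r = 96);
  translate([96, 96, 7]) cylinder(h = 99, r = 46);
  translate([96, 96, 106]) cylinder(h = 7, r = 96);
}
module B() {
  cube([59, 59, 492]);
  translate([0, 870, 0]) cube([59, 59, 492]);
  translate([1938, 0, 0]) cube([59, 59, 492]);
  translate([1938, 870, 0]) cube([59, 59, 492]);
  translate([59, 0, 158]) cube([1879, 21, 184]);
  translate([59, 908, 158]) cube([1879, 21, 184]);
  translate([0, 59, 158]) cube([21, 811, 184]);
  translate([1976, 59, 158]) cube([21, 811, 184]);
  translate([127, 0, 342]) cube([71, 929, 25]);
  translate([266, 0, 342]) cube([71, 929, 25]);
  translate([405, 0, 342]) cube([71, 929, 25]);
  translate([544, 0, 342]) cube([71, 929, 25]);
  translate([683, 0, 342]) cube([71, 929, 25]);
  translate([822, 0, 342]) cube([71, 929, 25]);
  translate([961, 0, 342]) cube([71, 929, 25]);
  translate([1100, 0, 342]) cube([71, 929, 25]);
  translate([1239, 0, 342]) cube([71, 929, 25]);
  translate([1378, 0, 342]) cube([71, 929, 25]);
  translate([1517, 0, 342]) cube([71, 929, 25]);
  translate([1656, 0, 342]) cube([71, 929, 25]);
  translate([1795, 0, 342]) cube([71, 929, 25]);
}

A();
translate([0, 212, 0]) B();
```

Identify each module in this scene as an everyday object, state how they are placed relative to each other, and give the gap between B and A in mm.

The bed frame's nearest face is 20 mm from the spool's +y face.

A is a spool. B is a bed frame. The bed frame is on the floor beside the spool on its +y side. The gap between the bed frame and the spool is 20 mm.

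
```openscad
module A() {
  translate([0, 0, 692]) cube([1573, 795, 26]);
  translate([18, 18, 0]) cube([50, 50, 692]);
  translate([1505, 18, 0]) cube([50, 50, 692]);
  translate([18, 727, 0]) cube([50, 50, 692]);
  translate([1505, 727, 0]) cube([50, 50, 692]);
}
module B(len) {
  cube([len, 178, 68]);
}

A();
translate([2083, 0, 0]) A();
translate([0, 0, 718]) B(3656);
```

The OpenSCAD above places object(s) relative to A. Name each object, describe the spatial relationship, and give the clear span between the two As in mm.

A is a table. B is a beam. A beam spans the tops of two tables. The clear span between the two tables is 510 mm.

Second table starts at x = 2083; first ends at x = 1573; clear span = 2083 − 1573 = 510 mm.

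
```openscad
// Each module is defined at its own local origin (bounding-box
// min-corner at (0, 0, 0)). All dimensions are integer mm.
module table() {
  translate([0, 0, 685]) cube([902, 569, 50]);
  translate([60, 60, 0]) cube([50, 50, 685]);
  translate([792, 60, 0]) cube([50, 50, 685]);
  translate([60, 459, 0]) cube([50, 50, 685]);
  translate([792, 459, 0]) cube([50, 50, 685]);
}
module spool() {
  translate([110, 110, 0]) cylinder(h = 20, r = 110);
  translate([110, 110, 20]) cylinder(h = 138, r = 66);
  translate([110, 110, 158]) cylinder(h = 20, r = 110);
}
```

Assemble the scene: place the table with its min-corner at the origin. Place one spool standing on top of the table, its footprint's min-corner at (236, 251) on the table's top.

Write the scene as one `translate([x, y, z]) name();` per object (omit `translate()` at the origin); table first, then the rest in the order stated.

table();
translate([236, 251, 735]) spool();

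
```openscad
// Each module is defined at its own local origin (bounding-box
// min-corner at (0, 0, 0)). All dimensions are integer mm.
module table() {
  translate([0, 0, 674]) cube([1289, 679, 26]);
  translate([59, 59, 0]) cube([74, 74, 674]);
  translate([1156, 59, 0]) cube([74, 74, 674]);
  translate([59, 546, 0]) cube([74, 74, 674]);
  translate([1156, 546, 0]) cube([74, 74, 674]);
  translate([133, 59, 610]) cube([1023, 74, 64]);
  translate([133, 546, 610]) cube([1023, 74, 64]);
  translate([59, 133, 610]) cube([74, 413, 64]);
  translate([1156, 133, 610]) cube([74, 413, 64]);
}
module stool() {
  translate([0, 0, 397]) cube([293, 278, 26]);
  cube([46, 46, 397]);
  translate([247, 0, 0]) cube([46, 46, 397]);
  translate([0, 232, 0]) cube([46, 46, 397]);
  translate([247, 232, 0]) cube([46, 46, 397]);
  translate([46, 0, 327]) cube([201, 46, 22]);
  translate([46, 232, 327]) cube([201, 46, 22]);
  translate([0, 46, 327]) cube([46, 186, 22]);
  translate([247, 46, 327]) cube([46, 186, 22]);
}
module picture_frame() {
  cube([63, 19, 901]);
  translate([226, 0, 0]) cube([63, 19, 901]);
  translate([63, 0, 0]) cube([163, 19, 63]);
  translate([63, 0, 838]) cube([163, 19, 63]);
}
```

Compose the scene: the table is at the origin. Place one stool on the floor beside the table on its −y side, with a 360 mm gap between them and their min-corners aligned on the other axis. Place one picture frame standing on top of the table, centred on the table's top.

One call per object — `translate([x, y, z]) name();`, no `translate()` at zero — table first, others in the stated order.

table();
translate([0, -638, 0]) stool();
translate([500, 330, 700]) picture_frame();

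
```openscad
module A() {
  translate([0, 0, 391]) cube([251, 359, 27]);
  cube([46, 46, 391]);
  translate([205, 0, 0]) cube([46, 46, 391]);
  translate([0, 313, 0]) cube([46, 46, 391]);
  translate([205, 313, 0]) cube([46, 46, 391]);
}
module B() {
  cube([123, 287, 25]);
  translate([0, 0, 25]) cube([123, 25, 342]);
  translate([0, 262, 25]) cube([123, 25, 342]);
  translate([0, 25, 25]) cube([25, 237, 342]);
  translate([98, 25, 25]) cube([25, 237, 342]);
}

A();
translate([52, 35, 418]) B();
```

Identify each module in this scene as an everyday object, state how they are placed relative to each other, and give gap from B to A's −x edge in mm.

The open box's min-x is at 52; the stool's min-x is 0; gap = 52 mm.

A is a stool. B is an open box. The open box is on top of the stool. The gap from the open box to the stool's −x edge is 52 mm.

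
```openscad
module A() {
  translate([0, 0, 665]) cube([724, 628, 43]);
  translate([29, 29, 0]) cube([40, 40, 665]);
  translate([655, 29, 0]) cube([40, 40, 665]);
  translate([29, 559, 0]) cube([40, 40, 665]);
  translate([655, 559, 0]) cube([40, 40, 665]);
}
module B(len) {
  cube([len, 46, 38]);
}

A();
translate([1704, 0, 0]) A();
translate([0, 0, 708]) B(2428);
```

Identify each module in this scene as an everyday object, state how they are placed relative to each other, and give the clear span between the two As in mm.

A is a table. B is a beam. A beam spans the tops of two tables. The clear span between the two tables is 980 mm.

Second table starts at x = 1704; first ends at x = 724; clear span = 1704 − 724 = 980 mm.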